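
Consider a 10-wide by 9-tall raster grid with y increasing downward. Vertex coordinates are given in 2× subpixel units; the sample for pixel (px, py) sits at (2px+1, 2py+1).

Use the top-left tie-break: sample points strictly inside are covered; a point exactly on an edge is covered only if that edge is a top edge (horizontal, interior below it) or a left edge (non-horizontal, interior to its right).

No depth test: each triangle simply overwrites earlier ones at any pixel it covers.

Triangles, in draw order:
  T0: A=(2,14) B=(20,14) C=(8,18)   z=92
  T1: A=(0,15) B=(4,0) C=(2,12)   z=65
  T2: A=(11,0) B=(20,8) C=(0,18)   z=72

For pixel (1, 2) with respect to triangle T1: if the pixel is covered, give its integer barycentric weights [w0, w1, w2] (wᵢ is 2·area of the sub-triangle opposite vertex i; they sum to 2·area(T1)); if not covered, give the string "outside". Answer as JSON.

T0:
  2·area = 72
  edge (2, 14)→(20, 14): d=(18,0) top-left  bias=+0
  edge (20, 14)→(8, 18): d=(-12,4) right/bottom  bias=-1
  edge (8, 18)→(2, 14): d=(-6,-4) top-left  bias=+0
    (2,7)@(5, 15): e=[18,48,6] → #
    (3,7)@(7, 15): e=[18,40,14] → #
    (4,7)@(9, 15): e=[18,32,22] → #
    (5,7)@(11, 15): e=[18,24,30] → #
    (6,7)@(13, 15): e=[18,16,38] → #
    (7,7)@(15, 15): e=[18,8,46] → #
    (8,7)@(17, 15): e=[18,0,54] → ·  [on edge]
    (2,8)@(5, 17): e=[54,24,-6] → ·
    (3,8)@(7, 17): e=[54,16,2] → #
    (5,8)@(11, 17): e=[54,0,18] → ·  [on edge]
    (6,8)@(13, 17): e=[54,-8,26] → ·
    (7,8)@(15, 17): e=[54,-16,34] → ·
  covered (8 px):
    · · · · · · · · · ·
    · · · · · · · · · ·
    · · · · · · · · · ·
    · · · · · · · · · ·
    · · · · · · · · · ·
    · · · · · · · · · ·
    · · · · · · · · · ·
    · · # # # # # # · ·
    · · · # # · · · · ·
T1:
  2·area = 18
  edge (0, 15)→(4, 0): d=(4,-15) top-left  bias=+0
  edge (4, 0)→(2, 12): d=(-2,12) right/bottom  bias=-1
  edge (2, 12)→(0, 15): d=(-2,3) right/bottom  bias=-1
    (1,2)@(3, 5): e=[5,2,11] → #
    (2,2)@(5, 5): e=[35,-22,5] → ·
    (1,3)@(3, 7): e=[13,-2,7] → ·
    (0,6)@(1, 13): e=[7,10,1] → #
    (1,6)@(3, 13): e=[37,-14,-5] → ·
    (0,7)@(1, 15): e=[15,6,-3] → ·
  covered (2 px):
    · · · · · · · · · ·
    · · · · · · · · · ·
    · # · · · · · · · ·
    · · · · · · · · · ·
    · · · · · · · · · ·
    · · · · · · · · · ·
    # · · · · · · · · ·
    · · · · · · · · · ·
    · · · · · · · · · ·
T2:
  2·area = 250
  edge (11, 0)→(20, 8): d=(9,8) right/bottom  bias=-1
  edge (20, 8)→(0, 18): d=(-20,10) right/bottom  bias=-1
  edge (0, 18)→(11, 0): d=(11,-18) top-left  bias=+0
    (5,0)@(11, 1): e=[9,230,11] → #
    (6,0)@(13, 1): e=[-7,210,47] → ·
    (5,1)@(11, 3): e=[27,190,33] → #
    (6,1)@(13, 3): e=[11,170,69] → #
    (7,1)@(15, 3): e=[-5,150,105] → ·
    (4,2)@(9, 5): e=[61,170,19] → #
    (7,2)@(15, 5): e=[13,110,127] → #
    (8,2)@(17, 5): e=[-3,90,163] → ·
    (3,3)@(7, 7): e=[95,150,5] → #
    (8,3)@(17, 7): e=[15,50,185] → #
    (9,3)@(19, 7): e=[-1,30,221] → ·
    (3,4)@(7, 9): e=[113,110,27] → #
  covered (30 px):
    · · · · · # · · · ·
    · · · · · # # · · ·
    · · · · # # # # · ·
    · · · # # # # # # ·
    · · · # # # # # # ·
    · · # # # # # · · ·
    · · # # # · · · · ·
    · # # · · · · · · ·
    # · · · · · · · · ·

Final: [2,11,5]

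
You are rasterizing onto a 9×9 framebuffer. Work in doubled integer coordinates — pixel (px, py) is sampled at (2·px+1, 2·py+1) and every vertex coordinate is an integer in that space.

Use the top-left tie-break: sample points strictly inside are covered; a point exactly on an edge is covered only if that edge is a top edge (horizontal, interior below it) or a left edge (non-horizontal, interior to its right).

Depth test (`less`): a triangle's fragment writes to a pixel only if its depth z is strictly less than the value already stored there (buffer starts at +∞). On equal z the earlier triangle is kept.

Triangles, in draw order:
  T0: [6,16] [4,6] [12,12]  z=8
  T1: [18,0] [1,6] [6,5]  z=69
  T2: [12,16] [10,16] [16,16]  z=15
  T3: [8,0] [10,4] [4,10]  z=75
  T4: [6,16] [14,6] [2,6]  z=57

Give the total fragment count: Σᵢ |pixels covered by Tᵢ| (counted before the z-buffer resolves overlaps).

T0:
  2·area = 68
  edge (6, 16)→(4, 6): d=(-2,-10) top-left  bias=+0
  edge (4, 6)→(12, 12): d=(8,6) right/bottom  bias=-1
  edge (12, 12)→(6, 16): d=(-6,4) right/bottom  bias=-1
    (1,0)@(3, 1): e=[0,-34,102] → ·  [on edge]
    (2,3)@(5, 7): e=[8,2,58] → █
    (3,3)@(7, 7): e=[28,-10,50] → ·
    (2,4)@(5, 9): e=[4,18,46] → █
    (3,4)@(7, 9): e=[24,6,38] → █
    (4,4)@(9, 9): e=[44,-6,30] → ·
    (2,5)@(5, 11): e=[0,34,34] → █  [on edge]
    (4,5)@(9, 11): e=[40,10,18] → █
    (5,5)@(11, 11): e=[60,-2,10] → ·
    (2,6)@(5, 13): e=[-4,50,22] → ·
    (3,6)@(7, 13): e=[16,38,14] → █
    (5,6)@(11, 13): e=[56,14,-2] → ·
  covered (9 px):
    · · · · · · · · ·
    · · · · · · · · ·
    · · · · · · · · ·
    · · █ · · · · · ·
    · · █ █ · · · · ·
    · · █ █ █ · · · ·
    · · · █ █ · · · ·
    · · · █ · · · · ·
    · · · · · · · · ·
T1:
  2·area = 13  (B↔C swapped to make it positive)
  edge (18, 0)→(6, 5): d=(-12,5) right/bottom  bias=-1
  edge (6, 5)→(1, 6): d=(-5,1) right/bottom  bias=-1
  edge (1, 6)→(18, 0): d=(17,-6) top-left  bias=+0
    (2,2)@(5, 5): e=[5,1,7] → █
    (3,2)@(7, 5): e=[-5,-1,19] → ·
    (2,3)@(5, 7): e=[-19,-9,41] → ·
  covered (1 px):
    · · · · · · · · ·
    · · · · · · · · ·
    · · █ · · · · · ·
    · · · · · · · · ·
    · · · · · · · · ·
    · · · · · · · · ·
    · · · · · · · · ·
    · · · · · · · · ·
    · · · · · · · · ·
T2:
  degenerate (2·area = 0) — covers nothing
T3:
  2·area = 36
  edge (8, 0)→(10, 4): d=(2,4) right/bottom  bias=-1
  edge (10, 4)→(4, 10): d=(-6,6) right/bottom  bias=-1
  edge (4, 10)→(8, 0): d=(4,-10) top-left  bias=+0
    (6,0)@(13, 1): e=[-18,0,54] → ·  [on edge]
    (3,1)@(7, 3): e=[10,24,2] → █
    (4,1)@(9, 3): e=[2,12,22] → █
    (5,1)@(11, 3): e=[-6,0,42] → ·  [on edge]
    (3,2)@(7, 5): e=[14,12,10] → █
    (4,2)@(9, 5): e=[6,0,30] → ·  [on edge]
    (3,3)@(7, 7): e=[18,0,18] → ·  [on edge]
    (2,4)@(5, 9): e=[30,0,6] → ·  [on edge]
    (1,5)@(3, 11): e=[42,0,-6] → ·  [on edge]
    (0,6)@(1, 13): e=[54,0,-18] → ·  [on edge]
  covered (3 px):
    · · · · · · · · ·
    · · · █ █ · · · ·
    · · · █ · · · · ·
    · · · · · · · · ·
    · · · · · · · · ·
    · · · · · · · · ·
    · · · · · · · · ·
    · · · · · · · · ·
    · · · · · · · · ·
T4:
  2·area = 120  (B↔C swapped to make it positive)
  edge (6, 16)→(2, 6): d=(-4,-10) top-left  bias=+0
  edge (2, 6)→(14, 6): d=(12,0) top-left  bias=+0
  edge (14, 6)→(6, 16): d=(-8,10) right/bottom  bias=-1
    (1,3)@(3, 7): e=[6,12,102] → █
    (2,3)@(5, 7): e=[26,12,82] → █
    (3,3)@(7, 7): e=[46,12,62] → █
    (4,3)@(9, 7): e=[66,12,42] → █
    (5,3)@(11, 7): e=[86,12,22] → █
    (6,3)@(13, 7): e=[106,12,2] → █
    (7,3)@(15, 7): e=[126,12,-18] → ·
    (1,4)@(3, 9): e=[-2,36,86] → ·
    (2,4)@(5, 9): e=[18,36,66] → █
    (6,4)@(13, 9): e=[98,36,-14] → ·
    (2,5)@(5, 11): e=[10,60,50] → █
    (5,5)@(11, 11): e=[70,60,-10] → ·
  covered (15 px):
    · · · · · · · · ·
    · · · · · · · · ·
    · · · · · · · · ·
    · █ █ █ █ █ █ · ·
    · · █ █ █ █ · · ·
    · · █ █ █ · · · ·
    · · █ █ · · · · ·
    · · · · · · · · ·
    · · · · · · · · ·

Result: 28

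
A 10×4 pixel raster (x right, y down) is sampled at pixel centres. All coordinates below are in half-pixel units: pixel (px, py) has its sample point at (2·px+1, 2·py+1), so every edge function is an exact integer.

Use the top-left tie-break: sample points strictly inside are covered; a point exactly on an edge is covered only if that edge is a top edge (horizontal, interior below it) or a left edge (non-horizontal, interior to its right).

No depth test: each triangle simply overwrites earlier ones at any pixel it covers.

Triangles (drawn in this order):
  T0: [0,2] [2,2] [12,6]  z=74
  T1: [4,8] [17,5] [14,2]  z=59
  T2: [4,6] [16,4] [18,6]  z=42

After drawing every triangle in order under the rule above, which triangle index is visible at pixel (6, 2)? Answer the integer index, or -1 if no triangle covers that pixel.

T0:
  2·area = 8
  edge (0, 2)→(2, 2): d=(2,0) top-left  bias=+0
  edge (2, 2)→(12, 6): d=(10,4) right/bottom  bias=-1
  edge (12, 6)→(0, 2): d=(-12,-4) top-left  bias=+0
    (1,1)@(3, 3): e=[2,6,0] → X  [on edge]
    (2,1)@(5, 3): e=[2,-2,8] → .
    (1,2)@(3, 5): e=[6,26,-24] → .
    (4,2)@(9, 5): e=[6,2,0] → X  [on edge]
    (5,2)@(11, 5): e=[6,-6,8] → .
    (4,3)@(9, 7): e=[10,22,-24] → .
    (7,3)@(15, 7): e=[10,-2,0] → .  [on edge]
  covered (2 px):
    . . . . . . . . . .
    . X . . . . . . . .
    . . . . X . . . . .
    . . . . . . . . . .
T1:
  2·area = 48  (B↔C swapped to make it positive)
  edge (4, 8)→(14, 2): d=(10,-6) top-left  bias=+0
  edge (14, 2)→(17, 5): d=(3,3) right/bottom  bias=-1
  edge (17, 5)→(4, 8): d=(-13,3) right/bottom  bias=-1
    (6,0)@(13, 1): e=[-16,0,64] → .  [on edge]
    (6,1)@(13, 3): e=[4,6,38] → X
    (7,1)@(15, 3): e=[16,0,32] → .  [on edge]
    (4,2)@(9, 5): e=[0,24,24] → X  [on edge]
    (5,2)@(11, 5): e=[12,18,18] → X
    (7,2)@(15, 5): e=[36,6,6] → X
    (8,2)@(17, 5): e=[48,0,0] → .  [on edge]
    (3,3)@(7, 7): e=[8,36,4] → X
    (4,3)@(9, 7): e=[20,30,-2] → .
    (5,3)@(11, 7): e=[32,24,-8] → .
    (6,3)@(13, 7): e=[44,18,-14] → .
    (7,3)@(15, 7): e=[56,12,-20] → .
    (9,3)@(19, 7): e=[80,0,-32] → .  [on edge]
  covered (6 px):
    . . . . . . . . . .
    . . . . . . X . . .
    . . . . X X X X . .
    . . . X . . . . . .
T2:
  2·area = 28
  edge (4, 6)→(16, 4): d=(12,-2) top-left  bias=+0
  edge (16, 4)→(18, 6): d=(2,2) right/bottom  bias=-1
  edge (18, 6)→(4, 6): d=(-14,0) right/bottom  bias=-1
    (6,0)@(13, 1): e=[-42,0,70] → .  [on edge]
    (7,1)@(15, 3): e=[-14,0,42] → .  [on edge]
    (5,2)@(11, 5): e=[2,12,14] → X
    (6,2)@(13, 5): e=[6,8,14] → X
    (7,2)@(15, 5): e=[10,4,14] → X
    (8,2)@(17, 5): e=[14,0,14] → .  [on edge]
    (5,3)@(11, 7): e=[26,16,-14] → .
    (6,3)@(13, 7): e=[30,12,-14] → .
    (7,3)@(15, 7): e=[34,8,-14] → .
    (9,3)@(19, 7): e=[42,0,-14] → .  [on edge]
  covered (3 px):
    . . . . . . . . . .
    . . . . . . . . . .
    . . . . . X X X . .
    . . . . . . . . . .

Z-buffer (winner per pixel, '.' = empty):
  . . . . . . . . . .
  . 0 . . . . 1 . . .
  . . . . 1 2 2 2 . .
  . . . 1 . . . . . .

Final: 2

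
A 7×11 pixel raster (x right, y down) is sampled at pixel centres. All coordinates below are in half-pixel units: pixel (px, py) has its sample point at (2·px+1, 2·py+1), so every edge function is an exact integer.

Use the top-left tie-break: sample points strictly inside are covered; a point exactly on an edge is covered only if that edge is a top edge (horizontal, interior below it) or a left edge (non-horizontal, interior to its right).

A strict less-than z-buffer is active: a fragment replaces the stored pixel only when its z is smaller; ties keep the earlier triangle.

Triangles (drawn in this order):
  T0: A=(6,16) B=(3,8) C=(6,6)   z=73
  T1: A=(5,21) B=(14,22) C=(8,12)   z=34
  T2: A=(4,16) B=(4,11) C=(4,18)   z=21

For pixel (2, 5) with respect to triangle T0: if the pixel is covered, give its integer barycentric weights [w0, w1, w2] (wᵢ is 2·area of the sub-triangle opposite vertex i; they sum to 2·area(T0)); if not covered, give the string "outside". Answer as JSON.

T0:
  2·area = 30
  edge (6, 16)→(3, 8): d=(-3,-8) top-left  bias=+0
  edge (3, 8)→(6, 6): d=(3,-2) top-left  bias=+0
  edge (6, 6)→(6, 16): d=(0,10) right/bottom  bias=-1
    (2,3)@(5, 7): e=[19,1,10] → X
    (3,3)@(7, 7): e=[35,5,-10] → .
    (2,4)@(5, 9): e=[13,7,10] → X
    (3,4)@(7, 9): e=[29,11,-10] → .
    (2,5)@(5, 11): e=[7,13,10] → X
    (3,5)@(7, 11): e=[23,17,-10] → .
    (2,6)@(5, 13): e=[1,19,10] → X
    (3,6)@(7, 13): e=[17,23,-10] → .
    (2,7)@(5, 15): e=[-5,25,10] → .
  covered (4 px):
    . . . . . . .
    . . . . . . .
    . . . . . . .
    . . X . . . .
    . . X . . . .
    . . X . . . .
    . . X . . . .
    . . . . . . .
    . . . . . . .
    . . . . . . .
    . . . . . . .
T1:
  2·area = 84  (B↔C swapped to make it positive)
  edge (5, 21)→(8, 12): d=(3,-9) top-left  bias=+0
  edge (8, 12)→(14, 22): d=(6,10) right/bottom  bias=-1
  edge (14, 22)→(5, 21): d=(-9,-1) top-left  bias=+0
    (5,1)@(11, 3): e=[0,-84,168] → .  [on edge]
    (2,3)@(5, 7): e=[-42,0,126] → .  [on edge]
    (4,4)@(9, 9): e=[0,-28,112] → .  [on edge]
    (3,7)@(7, 15): e=[0,28,56] → X  [on edge]
    (4,7)@(9, 15): e=[18,8,58] → X
    (5,7)@(11, 15): e=[36,-12,60] → .
    (3,8)@(7, 17): e=[6,40,38] → X
    (5,8)@(11, 17): e=[42,0,42] → .  [on edge]
    (3,9)@(7, 19): e=[12,52,20] → X
    (5,9)@(11, 19): e=[48,12,24] → X
    (6,9)@(13, 19): e=[66,-8,26] → .
    (2,10)@(5, 21): e=[0,84,0] → X  [on edge]
  covered (12 px):
    . . . . . . .
    . . . . . . .
    . . . . . . .
    . . . . . . .
    . . . . . . .
    . . . . . . .
    . . . . . . .
    . . . X X . .
    . . . X X . .
    . . . X X X .
    . . X X X X X
T2:
  degenerate (2·area = 0) — covers nothing

Answer: [13,10,7]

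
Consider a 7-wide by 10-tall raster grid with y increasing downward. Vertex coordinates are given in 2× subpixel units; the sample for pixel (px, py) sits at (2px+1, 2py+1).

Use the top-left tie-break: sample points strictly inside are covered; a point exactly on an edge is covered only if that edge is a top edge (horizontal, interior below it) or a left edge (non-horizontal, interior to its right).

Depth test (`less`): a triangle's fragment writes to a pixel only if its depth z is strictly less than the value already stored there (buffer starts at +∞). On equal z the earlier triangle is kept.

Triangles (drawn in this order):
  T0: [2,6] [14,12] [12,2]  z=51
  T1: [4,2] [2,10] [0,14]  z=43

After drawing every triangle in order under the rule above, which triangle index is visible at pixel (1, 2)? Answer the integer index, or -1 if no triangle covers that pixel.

T0:
  2·area = 108  (B↔C swapped to make it positive)
  edge (2, 6)→(12, 2): d=(10,-4) top-left  bias=+0
  edge (12, 2)→(14, 12): d=(2,10) right/bottom  bias=-1
  edge (14, 12)→(2, 6): d=(-12,-6) top-left  bias=+0
    (5,1)@(11, 3): e=[6,12,90] → █
    (6,1)@(13, 3): e=[14,-8,102] → ·
    (2,2)@(5, 5): e=[2,76,30] → █
    (3,2)@(7, 5): e=[10,56,42] → █
    (4,2)@(9, 5): e=[18,36,54] → █
    (6,2)@(13, 5): e=[34,-4,78] → ·
    (2,3)@(5, 7): e=[22,80,6] → █
    (6,3)@(13, 7): e=[54,0,54] → ·  [on edge]
    (2,4)@(5, 9): e=[42,84,-18] → ·
    (3,4)@(7, 9): e=[50,64,-6] → ·
    (4,4)@(9, 9): e=[58,44,6] → █
    (6,4)@(13, 9): e=[74,4,30] → █
  covered (13 px):
    · · · · · · ·
    · · · · · █ ·
    · · █ █ █ █ ·
    · · █ █ █ █ ·
    · · · · █ █ █
    · · · · · · █
    · · · · · · ·
    · · · · · · ·
    · · · · · · ·
    · · · · · · ·
T1:
  2·area = 8
  edge (4, 2)→(2, 10): d=(-2,8) right/bottom  bias=-1
  edge (2, 10)→(0, 14): d=(-2,4) right/bottom  bias=-1
  edge (0, 14)→(4, 2): d=(4,-12) top-left  bias=+0
    (1,2)@(3, 5): e=[2,6,0] → █  [on edge]
    (2,2)@(5, 5): e=[-14,-2,24] → ·
    (1,3)@(3, 7): e=[-2,2,8] → ·
    (0,5)@(1, 11): e=[6,2,0] → █  [on edge]
    (1,5)@(3, 11): e=[-10,-6,24] → ·
    (0,6)@(1, 13): e=[2,-2,8] → ·
  covered (2 px):
    · · · · · · ·
    · · · · · · ·
    · █ · · · · ·
    · · · · · · ·
    · · · · · · ·
    █ · · · · · ·
    · · · · · · ·
    · · · · · · ·
    · · · · · · ·
    · · · · · · ·

Z-buffer (winner per pixel, '.' = empty):
  . . . . . . .
  . . . . . 0 .
  . 1 0 0 0 0 .
  . . 0 0 0 0 .
  . . . . 0 0 0
  1 . . . . . 0
  . . . . . . .
  . . . . . . .
  . . . . . . .
  . . . . . . .

Final: 1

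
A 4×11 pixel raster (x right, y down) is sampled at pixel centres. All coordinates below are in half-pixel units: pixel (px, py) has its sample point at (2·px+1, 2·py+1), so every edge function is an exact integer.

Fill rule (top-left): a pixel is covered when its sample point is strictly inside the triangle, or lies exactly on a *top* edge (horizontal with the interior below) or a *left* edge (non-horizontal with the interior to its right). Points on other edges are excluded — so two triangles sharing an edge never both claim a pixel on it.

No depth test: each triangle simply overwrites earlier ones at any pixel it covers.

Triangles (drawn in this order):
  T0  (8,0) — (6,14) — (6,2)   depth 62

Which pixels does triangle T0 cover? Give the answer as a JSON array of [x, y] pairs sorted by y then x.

T0:
  2·area = 24
  edge (8, 0)→(6, 14): d=(-2,14) right/bottom  bias=-1
  edge (6, 14)→(6, 2): d=(0,-12) top-left  bias=+0
  edge (6, 2)→(8, 0): d=(2,-2) top-left  bias=+0
    (3,0)@(7, 1): e=[12,12,0] → █  [on edge]
    (2,1)@(5, 3): e=[36,-12,0] → ·  [on edge]
    (3,1)@(7, 3): e=[8,12,4] → █
    (1,2)@(3, 5): e=[60,-36,0] → ·  [on edge]
    (3,2)@(7, 5): e=[4,12,8] → █
    (0,3)@(1, 7): e=[84,-60,0] → ·  [on edge]
    (3,3)@(7, 7): e=[0,12,12] → ·  [on edge]
    (2,10)@(5, 21): e=[0,-12,36] → ·  [on edge]
  covered (3 px):
    · · · █
    · · · █
    · · · █
    · · · ·
    · · · ·
    · · · ·
    · · · ·
    · · · ·
    · · · ·
    · · · ·
    · · · ·

Result: [[3,0],[3,1],[3,2]]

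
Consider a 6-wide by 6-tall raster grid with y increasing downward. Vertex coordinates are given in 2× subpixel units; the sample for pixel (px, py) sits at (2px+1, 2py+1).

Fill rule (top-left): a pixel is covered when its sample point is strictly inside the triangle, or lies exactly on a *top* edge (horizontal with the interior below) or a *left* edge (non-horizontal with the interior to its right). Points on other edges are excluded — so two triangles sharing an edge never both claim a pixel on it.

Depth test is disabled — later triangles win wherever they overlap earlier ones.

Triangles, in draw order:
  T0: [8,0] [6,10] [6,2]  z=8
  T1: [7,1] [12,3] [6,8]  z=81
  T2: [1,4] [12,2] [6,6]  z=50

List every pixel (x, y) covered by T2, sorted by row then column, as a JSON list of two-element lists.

T0:
  2·area = 16
  edge (8, 0)→(6, 10): d=(-2,10) right/bottom  bias=-1
  edge (6, 10)→(6, 2): d=(0,-8) top-left  bias=+0
  edge (6, 2)→(8, 0): d=(2,-2) top-left  bias=+0
    (3,0)@(7, 1): e=[8,8,0] → X  [on edge]
    (4,0)@(9, 1): e=[-12,24,4] → .
    (2,1)@(5, 3): e=[24,-8,0] → .  [on edge]
    (3,1)@(7, 3): e=[4,8,4] → X
    (4,1)@(9, 3): e=[-16,24,8] → .
    (1,2)@(3, 5): e=[40,-24,0] → .  [on edge]
    (3,2)@(7, 5): e=[0,8,8] → .  [on edge]
    (0,3)@(1, 7): e=[56,-40,0] → .  [on edge]
  covered (2 px):
    . . . X . .
    . . . X . .
    . . . . . .
    . . . . . .
    . . . . . .
    . . . . . .
T1:
  2·area = 37
  edge (7, 1)→(12, 3): d=(5,2) right/bottom  bias=-1
  edge (12, 3)→(6, 8): d=(-6,5) right/bottom  bias=-1
  edge (6, 8)→(7, 1): d=(1,-7) top-left  bias=+0
    (3,0)@(7, 1): e=[0,37,0] → .  [on edge]
    (3,1)@(7, 3): e=[10,25,2] → X
    (4,1)@(9, 3): e=[6,15,16] → X
    (5,1)@(11, 3): e=[2,5,30] → X
    (3,2)@(7, 5): e=[20,13,4] → X
    (5,2)@(11, 5): e=[12,-7,32] → .
    (3,3)@(7, 7): e=[30,1,6] → X
    (4,3)@(9, 7): e=[26,-9,20] → .
    (3,4)@(7, 9): e=[40,-11,8] → .
  covered (6 px):
    . . . . . .
    . . . X X X
    . . . X X .
    . . . X . .
    . . . . . .
    . . . . . .
T2:
  2·area = 32
  edge (1, 4)→(12, 2): d=(11,-2) top-left  bias=+0
  edge (12, 2)→(6, 6): d=(-6,4) right/bottom  bias=-1
  edge (6, 6)→(1, 4): d=(-5,-2) top-left  bias=+0
    (3,1)@(7, 3): e=[1,14,17] → X
    (4,1)@(9, 3): e=[5,6,21] → X
    (5,1)@(11, 3): e=[9,-2,25] → .
    (2,2)@(5, 5): e=[19,10,3] → X
    (4,2)@(9, 5): e=[27,-6,11] → .
    (2,3)@(5, 7): e=[41,-2,-7] → .
    (3,3)@(7, 7): e=[45,-10,-3] → .
  covered (4 px):
    . . . . . .
    . . . X X .
    . . X X . .
    . . . . . .
    . . . . . .
    . . . . . .

Final: [[3,1],[4,1],[2,2],[3,2]]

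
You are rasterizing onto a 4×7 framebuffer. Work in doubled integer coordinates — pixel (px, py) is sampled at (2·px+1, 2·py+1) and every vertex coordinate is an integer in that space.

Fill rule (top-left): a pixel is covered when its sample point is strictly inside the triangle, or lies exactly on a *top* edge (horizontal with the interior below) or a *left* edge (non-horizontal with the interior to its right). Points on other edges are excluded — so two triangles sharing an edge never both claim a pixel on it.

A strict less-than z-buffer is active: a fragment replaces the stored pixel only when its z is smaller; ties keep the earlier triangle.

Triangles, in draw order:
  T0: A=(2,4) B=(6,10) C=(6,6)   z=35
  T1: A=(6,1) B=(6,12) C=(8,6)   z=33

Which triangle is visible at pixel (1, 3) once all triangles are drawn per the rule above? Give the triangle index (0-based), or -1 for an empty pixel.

T0:
  2·area = 16  (B↔C swapped to make it positive)
  edge (2, 4)→(6, 6): d=(4,2) right/bottom  bias=-1
  edge (6, 6)→(6, 10): d=(0,4) right/bottom  bias=-1
  edge (6, 10)→(2, 4): d=(-4,-6) top-left  bias=+0
    (1,2)@(3, 5): e=[2,12,2] → █
    (2,2)@(5, 5): e=[-2,4,14] → ·
    (1,3)@(3, 7): e=[10,12,-6] → ·
    (2,3)@(5, 7): e=[6,4,6] → █
    (3,3)@(7, 7): e=[2,-4,18] → ·
    (2,4)@(5, 9): e=[14,4,-2] → ·
  covered (2 px):
    · · · ·
    · · · ·
    · █ · ·
    · · █ ·
    · · · ·
    · · · ·
    · · · ·
T1:
  2·area = 22  (B↔C swapped to make it positive)
  edge (6, 1)→(8, 6): d=(2,5) right/bottom  bias=-1
  edge (8, 6)→(6, 12): d=(-2,6) right/bottom  bias=-1
  edge (6, 12)→(6, 1): d=(0,-11) top-left  bias=+0
    (3,2)@(7, 5): e=[3,8,11] → █
    (3,3)@(7, 7): e=[7,4,11] → █
    (3,4)@(7, 9): e=[11,0,11] → ·  [on edge]
  covered (2 px):
    · · · ·
    · · · ·
    · · · █
    · · · █
    · · · ·
    · · · ·
    · · · ·

Z-buffer (winner per pixel, '.' = empty):
  . . . .
  . . . .
  . 0 . 1
  . . 0 1
  . . . .
  . . . .
  . . . .

Answer: -1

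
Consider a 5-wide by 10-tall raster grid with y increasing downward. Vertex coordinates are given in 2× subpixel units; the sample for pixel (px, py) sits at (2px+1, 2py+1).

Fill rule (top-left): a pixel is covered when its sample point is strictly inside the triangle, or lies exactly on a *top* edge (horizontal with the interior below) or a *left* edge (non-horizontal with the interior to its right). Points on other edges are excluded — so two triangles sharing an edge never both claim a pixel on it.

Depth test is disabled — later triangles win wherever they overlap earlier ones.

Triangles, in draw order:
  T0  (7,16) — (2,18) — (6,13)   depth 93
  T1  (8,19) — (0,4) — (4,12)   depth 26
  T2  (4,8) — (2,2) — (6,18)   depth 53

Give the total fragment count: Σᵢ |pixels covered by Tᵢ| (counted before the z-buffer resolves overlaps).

T0:
  2·area = 17
  edge (7, 16)→(2, 18): d=(-5,2) right/bottom  bias=-1
  edge (2, 18)→(6, 13): d=(4,-5) top-left  bias=+0
  edge (6, 13)→(7, 16): d=(1,3) right/bottom  bias=-1
    (2,7)@(5, 15): e=[9,3,5] → █
    (3,7)@(7, 15): e=[5,13,-1] → ·
    (1,8)@(3, 17): e=[3,1,13] → █
    (2,8)@(5, 17): e=[-1,11,7] → ·
    (1,9)@(3, 19): e=[-7,9,15] → ·
  covered (2 px):
    · · · · ·
    · · · · ·
    · · · · ·
    · · · · ·
    · · · · ·
    · · · · ·
    · · · · ·
    · · █ · ·
    · █ · · ·
    · · · · ·
T1:
  2·area = 4  (B↔C swapped to make it positive)
  edge (8, 19)→(4, 12): d=(-4,-7) top-left  bias=+0
  edge (4, 12)→(0, 4): d=(-4,-8) top-left  bias=+0
  edge (0, 4)→(8, 19): d=(8,15) right/bottom  bias=-1
  covered (0 px):
    · · · · ·
    · · · · ·
    · · · · ·
    · · · · ·
    · · · · ·
    · · · · ·
    · · · · ·
    · · · · ·
    · · · · ·
    · · · · ·
T2:
  2·area = 8  (B↔C swapped to make it positive)
  edge (4, 8)→(6, 18): d=(2,10) right/bottom  bias=-1
  edge (6, 18)→(2, 2): d=(-4,-16) top-left  bias=+0
  edge (2, 2)→(4, 8): d=(2,6) right/bottom  bias=-1
    (1,1)@(3, 3): e=[0,12,-4] → ·  [on edge]
    (1,2)@(3, 5): e=[4,4,0] → ·  [on edge]
    (2,5)@(5, 11): e=[-4,12,0] → ·  [on edge]
    (2,6)@(5, 13): e=[0,4,4] → ·  [on edge]
    (3,8)@(7, 17): e=[-12,20,0] → ·  [on edge]
  covered (0 px):
    · · · · ·
    · · · · ·
    · · · · ·
    · · · · ·
    · · · · ·
    · · · · ·
    · · · · ·
    · · · · ·
    · · · · ·
    · · · · ·

Final: 2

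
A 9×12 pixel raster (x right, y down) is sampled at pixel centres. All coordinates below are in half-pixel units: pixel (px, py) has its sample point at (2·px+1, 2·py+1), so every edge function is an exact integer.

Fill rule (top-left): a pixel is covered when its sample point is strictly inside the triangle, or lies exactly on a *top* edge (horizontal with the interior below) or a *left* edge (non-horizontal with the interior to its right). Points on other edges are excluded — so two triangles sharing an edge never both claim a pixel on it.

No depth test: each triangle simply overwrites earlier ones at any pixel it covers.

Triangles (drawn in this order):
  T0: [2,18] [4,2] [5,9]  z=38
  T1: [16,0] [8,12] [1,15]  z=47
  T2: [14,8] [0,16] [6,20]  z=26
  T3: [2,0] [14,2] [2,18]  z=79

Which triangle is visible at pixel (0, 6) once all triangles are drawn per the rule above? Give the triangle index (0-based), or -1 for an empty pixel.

T0:
  2·area = 30
  edge (2, 18)→(4, 2): d=(2,-16) top-left  bias=+0
  edge (4, 2)→(5, 9): d=(1,7) right/bottom  bias=-1
  edge (5, 9)→(2, 18): d=(-3,9) right/bottom  bias=-1
    (3,1)@(7, 3): e=[50,-20,0] → .  [on edge]
    (2,4)@(5, 9): e=[30,0,0] → .  [on edge]
    (1,5)@(3, 11): e=[2,16,12] → X
    (2,5)@(5, 11): e=[34,2,-6] → .
    (1,6)@(3, 13): e=[6,18,6] → X
    (2,6)@(5, 13): e=[38,4,-12] → .
    (1,7)@(3, 15): e=[10,20,0] → .  [on edge]
    (0,10)@(1, 21): e=[-10,40,0] → .  [on edge]
    (3,11)@(7, 23): e=[90,0,-60] → .  [on edge]
  covered (2 px):
    . . . . . . . . .
    . . . . . . . . .
    . . . . . . . . .
    . . . . . . . . .
    . . . . . . . . .
    . X . . . . . . .
    . X . . . . . . .
    . . . . . . . . .
    . . . . . . . . .
    . . . . . . . . .
    . . . . . . . . .
    . . . . . . . . .
T1:
  2·area = 60
  edge (16, 0)→(8, 12): d=(-8,12) right/bottom  bias=-1
  edge (8, 12)→(1, 15): d=(-7,3) right/bottom  bias=-1
  edge (1, 15)→(16, 0): d=(15,-15) top-left  bias=+0
    (7,0)@(15, 1): e=[4,56,0] → X  [on edge]
    (8,0)@(17, 1): e=[-20,50,30] → .
    (6,1)@(13, 3): e=[12,48,0] → X  [on edge]
    (7,1)@(15, 3): e=[-12,42,30] → .
    (5,2)@(11, 5): e=[20,40,0] → X  [on edge]
    (6,2)@(13, 5): e=[-4,34,30] → .
    (4,3)@(9, 7): e=[28,32,0] → X  [on edge]
    (6,3)@(13, 7): e=[-20,20,60] → .
    (3,4)@(7, 9): e=[36,24,0] → X  [on edge]
    (5,4)@(11, 9): e=[-12,12,60] → .
    (7,4)@(15, 9): e=[-60,0,120] → .  [on edge]
    (2,5)@(5, 11): e=[44,16,0] → X  [on edge]
    (1,6)@(3, 13): e=[52,8,0] → X  [on edge]
    (0,7)@(1, 15): e=[60,0,0] → .  [on edge]
  covered (11 px):
    . . . . . . . X .
    . . . . . . X . .
    . . . . . X . . .
    . . . . X X . . .
    . . . X X . . . .
    . . X X . . . . .
    . X X . . . . . .
    . . . . . . . . .
    . . . . . . . . .
    . . . . . . . . .
    . . . . . . . . .
    . . . . . . . . .
T2:
  2·area = 104  (B↔C swapped to make it positive)
  edge (14, 8)→(6, 20): d=(-8,12) right/bottom  bias=-1
  edge (6, 20)→(0, 16): d=(-6,-4) top-left  bias=+0
  edge (0, 16)→(14, 8): d=(14,-8) top-left  bias=+0
    (6,4)@(13, 9): e=[4,94,6] → X
    (7,4)@(15, 9): e=[-20,102,22] → .
    (4,5)@(9, 11): e=[36,66,2] → X
    (5,5)@(11, 11): e=[12,74,18] → X
    (6,5)@(13, 11): e=[-12,82,34] → .
    (3,6)@(7, 13): e=[44,46,14] → X
    (5,6)@(11, 13): e=[-4,62,46] → .
    (1,7)@(3, 15): e=[76,18,10] → X
    (2,7)@(5, 15): e=[52,26,26] → X
    (5,7)@(11, 15): e=[-20,50,74] → .
    (1,8)@(3, 17): e=[60,6,38] → X
    (4,8)@(9, 17): e=[-12,30,86] → .
  covered (13 px):
    . . . . . . . . .
    . . . . . . . . .
    . . . . . . . . .
    . . . . . . . . .
    . . . . . . X . .
    . . . . X X . . .
    . . . X X . . . .
    . X X X X . . . .
    . X X X . . . . .
    . . X . . . . . .
    . . . . . . . . .
    . . . . . . . . .
T3:
  2·area = 216
  edge (2, 0)→(14, 2): d=(12,2) right/bottom  bias=-1
  edge (14, 2)→(2, 18): d=(-12,16) right/bottom  bias=-1
  edge (2, 18)→(2, 0): d=(0,-18) top-left  bias=+0
    (1,0)@(3, 1): e=[10,188,18] → X
    (2,0)@(5, 1): e=[6,156,54] → X
    (3,0)@(7, 1): e=[2,124,90] → X
    (4,0)@(9, 1): e=[-2,92,126] → .
    (1,1)@(3, 3): e=[34,164,18] → X
    (4,1)@(9, 3): e=[22,68,126] → X
    (5,1)@(11, 3): e=[18,36,162] → X
    (6,1)@(13, 3): e=[14,4,198] → X
    (7,1)@(15, 3): e=[10,-28,234] → .
    (1,2)@(3, 5): e=[58,140,18] → X
    (6,2)@(13, 5): e=[38,-20,198] → .
    (1,3)@(3, 7): e=[82,116,18] → X
  covered (27 px):
    . X X X . . . . .
    . X X X X X X . .
    . X X X X X . . .
    . X X X X . . . .
    . X X X . . . . .
    . X X X . . . . .
    . X X . . . . . .
    . X . . . . . . .
    . . . . . . . . .
    . . . . . . . . .
    . . . . . . . . .
    . . . . . . . . .

Z-buffer (winner per pixel, '.' = empty):
  . 3 3 3 . . . 1 .
  . 3 3 3 3 3 3 . .
  . 3 3 3 3 3 . . .
  . 3 3 3 3 1 . . .
  . 3 3 3 1 . 2 . .
  . 3 3 3 2 2 . . .
  . 3 3 2 2 . . . .
  . 3 2 2 2 . . . .
  . 2 2 2 . . . . .
  . . 2 . . . . . .
  . . . . . . . . .
  . . . . . . . . .

Result: -1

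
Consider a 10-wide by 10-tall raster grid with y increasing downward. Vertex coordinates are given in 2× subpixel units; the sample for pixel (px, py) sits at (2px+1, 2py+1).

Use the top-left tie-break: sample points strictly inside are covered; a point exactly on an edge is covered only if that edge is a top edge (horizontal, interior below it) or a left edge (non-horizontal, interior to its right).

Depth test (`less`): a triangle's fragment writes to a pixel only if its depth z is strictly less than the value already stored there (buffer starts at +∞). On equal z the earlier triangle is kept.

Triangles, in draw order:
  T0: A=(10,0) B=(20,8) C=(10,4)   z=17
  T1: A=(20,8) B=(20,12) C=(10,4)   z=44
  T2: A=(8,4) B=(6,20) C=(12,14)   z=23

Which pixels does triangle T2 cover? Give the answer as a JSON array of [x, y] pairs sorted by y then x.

T0:
  2·area = 40
  edge (10, 0)→(20, 8): d=(10,8) right/bottom  bias=-1
  edge (20, 8)→(10, 4): d=(-10,-4) top-left  bias=+0
  edge (10, 4)→(10, 0): d=(0,-4) top-left  bias=+0
    (5,0)@(11, 1): e=[2,34,4] → #
    (6,0)@(13, 1): e=[-14,42,12] → ·
    (5,1)@(11, 3): e=[22,14,4] → #
    (6,1)@(13, 3): e=[6,22,12] → #
    (7,1)@(15, 3): e=[-10,30,20] → ·
    (5,2)@(11, 5): e=[42,-6,4] → ·
    (6,2)@(13, 5): e=[26,2,12] → #
    (7,2)@(15, 5): e=[10,10,20] → #
    (8,2)@(17, 5): e=[-6,18,28] → ·
    (6,3)@(13, 7): e=[46,-18,12] → ·
    (7,3)@(15, 7): e=[30,-10,20] → ·
  covered (5 px):
    · · · · · # · · · ·
    · · · · · # # · · ·
    · · · · · · # # · ·
    · · · · · · · · · ·
    · · · · · · · · · ·
    · · · · · · · · · ·
    · · · · · · · · · ·
    · · · · · · · · · ·
    · · · · · · · · · ·
    · · · · · · · · · ·
T1:
  2·area = 40
  edge (20, 8)→(20, 12): d=(0,4) right/bottom  bias=-1
  edge (20, 12)→(10, 4): d=(-10,-8) top-left  bias=+0
  edge (10, 4)→(20, 8): d=(10,4) right/bottom  bias=-1
    (7,3)@(15, 7): e=[20,10,10] → #
    (8,3)@(17, 7): e=[12,26,2] → #
    (9,3)@(19, 7): e=[4,42,-6] → ·
    (7,4)@(15, 9): e=[20,-10,30] → ·
    (8,4)@(17, 9): e=[12,6,22] → #
    (9,4)@(19, 9): e=[4,22,14] → #
    (8,5)@(17, 11): e=[12,-14,42] → ·
    (9,5)@(19, 11): e=[4,2,34] → #
    (9,6)@(19, 13): e=[4,-18,54] → ·
  covered (5 px):
    · · · · · · · · · ·
    · · · · · · · · · ·
    · · · · · · · · · ·
    · · · · · · · # # ·
    · · · · · · · · # #
    · · · · · · · · · #
    · · · · · · · · · ·
    · · · · · · · · · ·
    · · · · · · · · · ·
    · · · · · · · · · ·
T2:
  2·area = 84  (B↔C swapped to make it positive)
  edge (8, 4)→(12, 14): d=(4,10) right/bottom  bias=-1
  edge (12, 14)→(6, 20): d=(-6,6) right/bottom  bias=-1
  edge (6, 20)→(8, 4): d=(2,-16) top-left  bias=+0
    (4,3)@(9, 7): e=[2,60,22] → #
    (5,3)@(11, 7): e=[-18,48,54] → ·
    (9,3)@(19, 7): e=[-98,0,182] → ·  [on edge]
    (4,4)@(9, 9): e=[10,48,26] → #
    (5,4)@(11, 9): e=[-10,36,58] → ·
    (8,4)@(17, 9): e=[-70,0,154] → ·  [on edge]
    (4,5)@(9, 11): e=[18,36,30] → #
    (5,5)@(11, 11): e=[-2,24,62] → ·
    (7,5)@(15, 11): e=[-42,0,126] → ·  [on edge]
    (3,6)@(7, 13): e=[46,36,2] → #
    (5,6)@(11, 13): e=[6,12,66] → #
    (6,6)@(13, 13): e=[-14,0,98] → ·  [on edge]
    (5,7)@(11, 15): e=[14,0,70] → ·  [on edge]
    (4,8)@(9, 17): e=[42,0,42] → ·  [on edge]
    (3,9)@(7, 19): e=[70,0,14] → ·  [on edge]
  covered (9 px):
    · · · · · · · · · ·
    · · · · · · · · · ·
    · · · · · · · · · ·
    · · · · # · · · · ·
    · · · · # · · · · ·
    · · · · # · · · · ·
    · · · # # # · · · ·
    · · · # # · · · · ·
    · · · # · · · · · ·
    · · · · · · · · · ·

Result: [[4,3],[4,4],[4,5],[3,6],[4,6],[5,6],[3,7],[4,7],[3,8]]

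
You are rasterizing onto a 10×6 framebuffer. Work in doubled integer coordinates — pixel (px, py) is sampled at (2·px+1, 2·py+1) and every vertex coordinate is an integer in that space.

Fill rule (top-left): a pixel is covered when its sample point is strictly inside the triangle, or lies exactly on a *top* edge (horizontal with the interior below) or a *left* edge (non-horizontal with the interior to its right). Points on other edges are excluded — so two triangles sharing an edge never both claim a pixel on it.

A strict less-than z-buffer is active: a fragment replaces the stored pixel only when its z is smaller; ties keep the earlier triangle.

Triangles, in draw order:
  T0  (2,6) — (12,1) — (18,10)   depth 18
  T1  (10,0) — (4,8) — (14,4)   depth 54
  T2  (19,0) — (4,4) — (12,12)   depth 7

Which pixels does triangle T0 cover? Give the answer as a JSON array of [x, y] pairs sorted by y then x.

T0:
  2·area = 120
  edge (2, 6)→(12, 1): d=(10,-5) top-left  bias=+0
  edge (12, 1)→(18, 10): d=(6,9) right/bottom  bias=-1
  edge (18, 10)→(2, 6): d=(-16,-4) top-left  bias=+0
    (4,1)@(9, 3): e=[5,39,76] → █
    (5,1)@(11, 3): e=[15,21,84] → █
    (6,1)@(13, 3): e=[25,3,92] → █
    (7,1)@(15, 3): e=[35,-15,100] → ·
    (2,2)@(5, 5): e=[5,87,28] → █
    (3,2)@(7, 5): e=[15,69,36] → █
    (7,2)@(15, 5): e=[55,-3,68] → ·
    (2,3)@(5, 7): e=[25,99,-4] → ·
    (3,3)@(7, 7): e=[35,81,4] → █
    (7,3)@(15, 7): e=[75,9,36] → █
    (8,3)@(17, 7): e=[85,-9,44] → ·
    (3,4)@(7, 9): e=[55,93,-28] → ·
  covered (15 px):
    · · · · · · · · · ·
    · · · · █ █ █ · · ·
    · · █ █ █ █ █ · · ·
    · · · █ █ █ █ █ · ·
    · · · · · · · █ █ ·
    · · · · · · · · · ·
T1:
  2·area = 56  (B↔C swapped to make it positive)
  edge (10, 0)→(14, 4): d=(4,4) right/bottom  bias=-1
  edge (14, 4)→(4, 8): d=(-10,4) right/bottom  bias=-1
  edge (4, 8)→(10, 0): d=(6,-8) top-left  bias=+0
    (5,0)@(11, 1): e=[0,42,14] → ·  [on edge]
    (4,1)@(9, 3): e=[16,30,10] → █
    (5,1)@(11, 3): e=[8,22,26] → █
    (6,1)@(13, 3): e=[0,14,42] → ·  [on edge]
    (3,2)@(7, 5): e=[32,18,6] → █
    (6,2)@(13, 5): e=[8,-6,54] → ·
    (7,2)@(15, 5): e=[0,-14,70] → ·  [on edge]
    (2,3)@(5, 7): e=[48,6,2] → █
    (3,3)@(7, 7): e=[40,-2,18] → ·
    (4,3)@(9, 7): e=[32,-10,34] → ·
    (5,3)@(11, 7): e=[24,-18,50] → ·
    (8,3)@(17, 7): e=[0,-42,98] → ·  [on edge]
    (9,4)@(19, 9): e=[0,-70,126] → ·  [on edge]
  covered (6 px):
    · · · · · · · · · ·
    · · · · █ █ · · · ·
    · · · █ █ █ · · · ·
    · · █ · · · · · · ·
    · · · · · · · · · ·
    · · · · · · · · · ·
T2:
  2·area = 152  (B↔C swapped to make it positive)
  edge (19, 0)→(12, 12): d=(-7,12) right/bottom  bias=-1
  edge (12, 12)→(4, 4): d=(-8,-8) top-left  bias=+0
  edge (4, 4)→(19, 0): d=(15,-4) top-left  bias=+0
    (0,0)@(1, 1): e=[209,0,-57] → ·  [on edge]
    (8,0)@(17, 1): e=[17,128,7] → █
    (9,0)@(19, 1): e=[-7,144,15] → ·
    (1,1)@(3, 3): e=[171,0,-19] → ·  [on edge]
    (4,1)@(9, 3): e=[99,48,5] → █
    (5,1)@(11, 3): e=[75,64,13] → █
    (6,1)@(13, 3): e=[51,80,21] → █
    (7,1)@(15, 3): e=[27,96,29] → █
    (9,1)@(19, 3): e=[-21,128,45] → ·
    (2,2)@(5, 5): e=[133,0,19] → █  [on edge]
    (3,2)@(7, 5): e=[109,16,27] → █
    (8,2)@(17, 5): e=[-11,96,67] → ·
    (3,3)@(7, 7): e=[95,0,57] → █  [on edge]
    (4,4)@(9, 9): e=[57,0,95] → █  [on edge]
    (5,5)@(11, 11): e=[19,0,133] → █  [on edge]
  covered (20 px):
    · · · · · · · · █ ·
    · · · · █ █ █ █ █ ·
    · · █ █ █ █ █ █ · ·
    · · · █ █ █ █ · · ·
    · · · · █ █ █ · · ·
    · · · · · █ · · · ·

Answer: [[4,1],[5,1],[6,1],[2,2],[3,2],[4,2],[5,2],[6,2],[3,3],[4,3],[5,3],[6,3],[7,3],[7,4],[8,4]]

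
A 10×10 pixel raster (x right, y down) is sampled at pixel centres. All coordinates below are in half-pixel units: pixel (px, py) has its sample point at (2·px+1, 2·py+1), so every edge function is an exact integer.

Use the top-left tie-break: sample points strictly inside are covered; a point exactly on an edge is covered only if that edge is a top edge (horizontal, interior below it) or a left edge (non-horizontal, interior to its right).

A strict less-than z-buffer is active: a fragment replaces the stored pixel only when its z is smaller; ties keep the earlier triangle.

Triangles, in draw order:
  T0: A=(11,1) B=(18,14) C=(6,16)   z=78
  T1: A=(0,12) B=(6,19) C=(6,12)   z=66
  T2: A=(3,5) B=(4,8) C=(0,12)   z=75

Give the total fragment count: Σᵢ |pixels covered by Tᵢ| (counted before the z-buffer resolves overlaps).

T0:
  2·area = 170
  edge (11, 1)→(18, 14): d=(7,13) right/bottom  bias=-1
  edge (18, 14)→(6, 16): d=(-12,2) right/bottom  bias=-1
  edge (6, 16)→(11, 1): d=(5,-15) top-left  bias=+0
    (5,0)@(11, 1): e=[0,170,0] → ·  [on edge]
    (5,1)@(11, 3): e=[14,146,10] → █
    (6,1)@(13, 3): e=[-12,142,40] → ·
    (5,2)@(11, 5): e=[28,122,20] → █
    (6,2)@(13, 5): e=[2,118,50] → █
    (7,2)@(15, 5): e=[-24,114,80] → ·
    (4,3)@(9, 7): e=[68,102,0] → █  [on edge]
    (7,3)@(15, 7): e=[-10,90,90] → ·
    (4,4)@(9, 9): e=[82,78,10] → █
    (7,4)@(15, 9): e=[4,66,100] → █
    (8,4)@(17, 9): e=[-22,62,130] → ·
    (4,5)@(9, 11): e=[96,54,20] → █
    (3,6)@(7, 13): e=[136,34,0] → █  [on edge]
    (2,9)@(5, 19): e=[204,-34,0] → ·  [on edge]
  covered (23 px):
    · · · · · · · · · ·
    · · · · · █ · · · ·
    · · · · · █ █ · · ·
    · · · · █ █ █ · · ·
    · · · · █ █ █ █ · ·
    · · · · █ █ █ █ · ·
    · · · █ █ █ █ █ █ ·
    · · · █ █ █ · · · ·
    · · · · · · · · · ·
    · · · · · · · · · ·
T1:
  2·area = 42  (B↔C swapped to make it positive)
  edge (0, 12)→(6, 12): d=(6,0) top-left  bias=+0
  edge (6, 12)→(6, 19): d=(0,7) right/bottom  bias=-1
  edge (6, 19)→(0, 12): d=(-6,-7) top-left  bias=+0
    (0,6)@(1, 13): e=[6,35,1] → █
    (1,6)@(3, 13): e=[6,21,15] → █
    (2,6)@(5, 13): e=[6,7,29] → █
    (3,6)@(7, 13): e=[6,-7,43] → ·
    (0,7)@(1, 15): e=[18,35,-11] → ·
    (1,7)@(3, 15): e=[18,21,3] → █
    (3,7)@(7, 15): e=[18,-7,31] → ·
    (1,8)@(3, 17): e=[30,21,-9] → ·
    (2,8)@(5, 17): e=[30,7,5] → █
    (3,8)@(7, 17): e=[30,-7,19] → ·
    (2,9)@(5, 19): e=[42,7,-7] → ·
  covered (6 px):
    · · · · · · · · · ·
    · · · · · · · · · ·
    · · · · · · · · · ·
    · · · · · · · · · ·
    · · · · · · · · · ·
    · · · · · · · · · ·
    █ █ █ · · · · · · ·
    · █ █ · · · · · · ·
    · · █ · · · · · · ·
    · · · · · · · · · ·
T2:
  2·area = 16
  edge (3, 5)→(4, 8): d=(1,3) right/bottom  bias=-1
  edge (4, 8)→(0, 12): d=(-4,4) right/bottom  bias=-1
  edge (0, 12)→(3, 5): d=(3,-7) top-left  bias=+0
    (5,0)@(11, 1): e=[-28,0,44] → ·  [on edge]
    (4,1)@(9, 3): e=[-20,0,36] → ·  [on edge]
    (1,2)@(3, 5): e=[0,16,0] → ·  [on edge]
    (3,2)@(7, 5): e=[-12,0,28] → ·  [on edge]
    (1,3)@(3, 7): e=[2,8,6] → █
    (2,3)@(5, 7): e=[-4,0,20] → ·  [on edge]
    (1,4)@(3, 9): e=[4,0,12] → ·  [on edge]
    (0,5)@(1, 11): e=[12,0,4] → ·  [on edge]
    (2,5)@(5, 11): e=[0,-16,32] → ·  [on edge]
    (3,8)@(7, 17): e=[0,-48,64] → ·  [on edge]
  covered (1 px):
    · · · · · · · · · ·
    · · · · · · · · · ·
    · · · · · · · · · ·
    · █ · · · · · · · ·
    · · · · · · · · · ·
    · · · · · · · · · ·
    · · · · · · · · · ·
    · · · · · · · · · ·
    · · · · · · · · · ·
    · · · · · · · · · ·

Answer: 30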